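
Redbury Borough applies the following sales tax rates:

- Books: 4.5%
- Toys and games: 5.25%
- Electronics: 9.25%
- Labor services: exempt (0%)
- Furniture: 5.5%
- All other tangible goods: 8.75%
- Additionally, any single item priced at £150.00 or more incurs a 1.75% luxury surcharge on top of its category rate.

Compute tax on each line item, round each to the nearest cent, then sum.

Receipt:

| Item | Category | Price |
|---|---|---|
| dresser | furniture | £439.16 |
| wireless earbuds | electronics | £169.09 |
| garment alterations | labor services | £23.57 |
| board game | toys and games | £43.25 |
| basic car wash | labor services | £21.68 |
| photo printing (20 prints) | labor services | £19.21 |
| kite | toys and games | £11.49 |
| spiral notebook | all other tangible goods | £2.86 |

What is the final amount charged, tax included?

Dresser £439.16: furniture → 5.5% + 1.75% surcharge = 7.25% → £31.84
Wireless earbuds £169.09: electronics → 9.25% + 1.75% surcharge = 11% → £18.60
Garment alterations £23.57: labor services → 0% → £0.00
Board game £43.25: toys and games → 5.25% → £2.27
Basic car wash £21.68: labor services → 0% → £0.00
Photo printing (20 prints) £19.21: labor services → 0% → £0.00
Kite £11.49: toys and games → 5.25% → £0.60
Spiral notebook £2.86: all other tangible goods → 8.75% → £0.25
Subtotal = £730.31; tax = £53.56; total due = £783.87

£783.87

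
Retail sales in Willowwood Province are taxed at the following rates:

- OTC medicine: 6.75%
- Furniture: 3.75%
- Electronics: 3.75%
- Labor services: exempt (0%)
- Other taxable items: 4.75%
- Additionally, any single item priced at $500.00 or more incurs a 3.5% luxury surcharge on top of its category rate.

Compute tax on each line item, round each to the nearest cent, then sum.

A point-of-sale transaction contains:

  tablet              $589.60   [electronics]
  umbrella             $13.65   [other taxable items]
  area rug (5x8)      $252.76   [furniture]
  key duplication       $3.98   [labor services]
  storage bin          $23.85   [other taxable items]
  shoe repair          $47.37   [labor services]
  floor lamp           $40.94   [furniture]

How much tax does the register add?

$55.55

Tablet $589.60: electronics → 3.75% + 3.5% surcharge = 7.25% → $42.75
Umbrella $13.65: other taxable items → 4.75% → $0.65
Area rug (5x8) $252.76: furniture → 3.75% → $9.48
Key duplication $3.98: labor services → 0% → $0.00
Storage bin $23.85: other taxable items → 4.75% → $1.13
Shoe repair $47.37: labor services → 0% → $0.00
Floor lamp $40.94: furniture → 3.75% → $1.54
Total tax = $42.75 + $0.65 + $9.48 + $1.13 + $1.54 = $55.55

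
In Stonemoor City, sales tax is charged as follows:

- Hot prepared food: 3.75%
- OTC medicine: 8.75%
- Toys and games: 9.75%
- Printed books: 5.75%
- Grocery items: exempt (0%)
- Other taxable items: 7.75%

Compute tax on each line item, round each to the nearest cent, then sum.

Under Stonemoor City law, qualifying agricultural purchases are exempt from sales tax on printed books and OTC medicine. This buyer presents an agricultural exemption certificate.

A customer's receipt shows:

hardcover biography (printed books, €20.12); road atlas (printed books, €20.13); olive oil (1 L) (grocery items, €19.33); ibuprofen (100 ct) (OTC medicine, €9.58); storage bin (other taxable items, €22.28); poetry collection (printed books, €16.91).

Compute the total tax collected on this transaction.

Hardcover biography €20.12: printed books, buyer-exempt → 0% → €0.00
Road atlas €20.13: printed books, buyer-exempt → 0% → €0.00
Olive oil (1 L) €19.33: grocery items → 0% → €0.00
Ibuprofen (100 ct) €9.58: OTC medicine, buyer-exempt → 0% → €0.00
Storage bin €22.28: other taxable items → 7.75% → €1.73
Poetry collection €16.91: printed books, buyer-exempt → 0% → €0.00
Total tax = €1.73

€1.73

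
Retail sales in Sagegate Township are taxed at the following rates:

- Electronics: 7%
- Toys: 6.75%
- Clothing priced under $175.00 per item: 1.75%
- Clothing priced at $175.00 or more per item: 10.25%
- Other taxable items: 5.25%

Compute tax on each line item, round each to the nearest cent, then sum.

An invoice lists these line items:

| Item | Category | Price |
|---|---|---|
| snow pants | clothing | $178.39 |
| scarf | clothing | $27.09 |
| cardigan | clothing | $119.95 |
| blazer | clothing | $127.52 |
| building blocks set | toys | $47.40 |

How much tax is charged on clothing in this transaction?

$23.08

Snow pants $178.39: clothing, $175.00 or more → 10.25% → $18.28
Scarf $27.09: clothing, under $175.00 → 1.75% → $0.47
Cardigan $119.95: clothing, under $175.00 → 1.75% → $2.10
Blazer $127.52: clothing, under $175.00 → 1.75% → $2.23
Tax on clothing = $18.28 + $0.47 + $2.10 + $2.23 = $23.08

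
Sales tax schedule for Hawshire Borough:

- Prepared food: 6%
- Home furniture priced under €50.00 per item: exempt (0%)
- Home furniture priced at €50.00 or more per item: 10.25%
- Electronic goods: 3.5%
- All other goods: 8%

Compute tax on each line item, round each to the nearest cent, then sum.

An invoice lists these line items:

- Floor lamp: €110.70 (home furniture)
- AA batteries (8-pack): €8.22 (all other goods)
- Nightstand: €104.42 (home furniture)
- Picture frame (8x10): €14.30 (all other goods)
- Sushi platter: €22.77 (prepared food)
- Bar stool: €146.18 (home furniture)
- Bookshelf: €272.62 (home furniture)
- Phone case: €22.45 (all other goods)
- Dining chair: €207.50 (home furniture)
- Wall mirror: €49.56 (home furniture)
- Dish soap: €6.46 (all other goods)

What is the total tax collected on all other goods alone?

€4.12

AA batteries (8-pack) €8.22: all other goods → 8% → €0.66
Picture frame (8x10) €14.30: all other goods → 8% → €1.14
Phone case €22.45: all other goods → 8% → €1.80
Dish soap €6.46: all other goods → 8% → €0.52
Tax on all other goods = €0.66 + €1.14 + €1.80 + €0.52 = €4.12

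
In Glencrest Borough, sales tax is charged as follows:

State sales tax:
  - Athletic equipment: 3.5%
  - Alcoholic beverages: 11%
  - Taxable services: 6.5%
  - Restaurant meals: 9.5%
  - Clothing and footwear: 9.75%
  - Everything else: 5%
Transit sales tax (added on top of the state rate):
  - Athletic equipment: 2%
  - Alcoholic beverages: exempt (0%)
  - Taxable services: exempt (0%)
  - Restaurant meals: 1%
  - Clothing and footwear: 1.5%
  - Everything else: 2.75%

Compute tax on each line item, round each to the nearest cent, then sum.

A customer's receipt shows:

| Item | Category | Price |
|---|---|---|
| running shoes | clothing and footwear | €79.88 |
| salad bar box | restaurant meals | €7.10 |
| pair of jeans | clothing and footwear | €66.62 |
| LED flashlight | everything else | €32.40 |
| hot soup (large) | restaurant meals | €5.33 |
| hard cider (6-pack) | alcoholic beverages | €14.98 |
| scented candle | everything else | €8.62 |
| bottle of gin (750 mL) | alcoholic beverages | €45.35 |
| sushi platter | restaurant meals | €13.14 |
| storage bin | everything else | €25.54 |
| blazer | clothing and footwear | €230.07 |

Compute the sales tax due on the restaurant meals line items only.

€2.69

Salad bar box €7.10: restaurant meals → 9.5% + 1% transit = 10.5% → €0.75
Hot soup (large) €5.33: restaurant meals → 9.5% + 1% transit = 10.5% → €0.56
Sushi platter €13.14: restaurant meals → 9.5% + 1% transit = 10.5% → €1.38
Tax on restaurant meals = €0.75 + €0.56 + €1.38 = €2.69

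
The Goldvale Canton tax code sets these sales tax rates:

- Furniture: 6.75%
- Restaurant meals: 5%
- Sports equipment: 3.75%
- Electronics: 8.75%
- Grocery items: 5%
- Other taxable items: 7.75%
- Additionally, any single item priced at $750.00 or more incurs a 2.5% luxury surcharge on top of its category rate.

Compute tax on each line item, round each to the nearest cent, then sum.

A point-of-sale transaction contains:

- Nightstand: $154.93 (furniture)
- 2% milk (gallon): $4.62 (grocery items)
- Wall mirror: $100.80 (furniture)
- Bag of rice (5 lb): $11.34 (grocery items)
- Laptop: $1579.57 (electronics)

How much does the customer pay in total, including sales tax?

Nightstand $154.93: furniture → 6.75% → $10.46
2% milk (gallon) $4.62: grocery items → 5% → $0.23
Wall mirror $100.80: furniture → 6.75% → $6.80
Bag of rice (5 lb) $11.34: grocery items → 5% → $0.57
Laptop $1579.57: electronics → 8.75% + 2.5% surcharge = 11.25% → $177.70
Subtotal = $1851.26; tax = $195.76; total due = $2047.02

$2047.02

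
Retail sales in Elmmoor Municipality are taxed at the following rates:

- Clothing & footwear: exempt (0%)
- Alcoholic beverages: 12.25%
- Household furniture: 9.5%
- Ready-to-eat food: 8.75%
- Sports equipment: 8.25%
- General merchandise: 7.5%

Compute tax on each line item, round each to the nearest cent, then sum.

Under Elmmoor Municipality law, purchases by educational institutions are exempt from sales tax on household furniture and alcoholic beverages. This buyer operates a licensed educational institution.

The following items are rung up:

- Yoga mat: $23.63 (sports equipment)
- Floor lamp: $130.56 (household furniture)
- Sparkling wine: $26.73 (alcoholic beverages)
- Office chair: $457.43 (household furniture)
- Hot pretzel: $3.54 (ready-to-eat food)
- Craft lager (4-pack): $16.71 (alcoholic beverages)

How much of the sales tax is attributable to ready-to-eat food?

Hot pretzel $3.54: ready-to-eat food → 8.75% → $0.31
Tax on ready-to-eat food = $0.31

$0.31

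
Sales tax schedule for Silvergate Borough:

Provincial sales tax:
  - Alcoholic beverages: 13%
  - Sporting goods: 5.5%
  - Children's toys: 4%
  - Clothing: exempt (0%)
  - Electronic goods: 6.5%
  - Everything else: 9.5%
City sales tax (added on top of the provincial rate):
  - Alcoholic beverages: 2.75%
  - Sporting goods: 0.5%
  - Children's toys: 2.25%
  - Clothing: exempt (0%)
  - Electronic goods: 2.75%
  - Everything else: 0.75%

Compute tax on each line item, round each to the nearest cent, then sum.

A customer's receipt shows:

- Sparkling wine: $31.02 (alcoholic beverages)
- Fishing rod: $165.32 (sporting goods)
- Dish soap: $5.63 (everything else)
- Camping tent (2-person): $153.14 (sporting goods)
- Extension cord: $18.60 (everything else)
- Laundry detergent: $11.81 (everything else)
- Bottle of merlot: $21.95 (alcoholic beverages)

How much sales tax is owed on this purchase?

Sparkling wine $31.02: alcoholic beverages → 13% + 2.75% city = 15.75% → $4.89
Fishing rod $165.32: sporting goods → 5.5% + 0.5% city = 6% → $9.92
Dish soap $5.63: everything else → 9.5% + 0.75% city = 10.25% → $0.58
Camping tent (2-person) $153.14: sporting goods → 5.5% + 0.5% city = 6% → $9.19
Extension cord $18.60: everything else → 9.5% + 0.75% city = 10.25% → $1.91
Laundry detergent $11.81: everything else → 9.5% + 0.75% city = 10.25% → $1.21
Bottle of merlot $21.95: alcoholic beverages → 13% + 2.75% city = 15.75% → $3.46
Total tax = $4.89 + $9.92 + $0.58 + $9.19 + $1.91 + $1.21 + $3.46 = $31.16

$31.16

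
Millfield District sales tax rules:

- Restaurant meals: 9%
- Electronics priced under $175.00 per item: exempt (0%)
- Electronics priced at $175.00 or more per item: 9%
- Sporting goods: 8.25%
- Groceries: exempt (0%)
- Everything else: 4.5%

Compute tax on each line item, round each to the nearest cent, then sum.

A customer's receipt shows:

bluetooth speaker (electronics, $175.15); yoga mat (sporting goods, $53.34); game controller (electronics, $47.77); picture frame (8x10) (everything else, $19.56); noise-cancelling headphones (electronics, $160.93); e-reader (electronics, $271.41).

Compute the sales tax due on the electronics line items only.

Bluetooth speaker $175.15: electronics, $175.00 or more → 9% → $15.76
Game controller $47.77: electronics, under $175.00 → 0% → $0.00
Noise-cancelling headphones $160.93: electronics, under $175.00 → 0% → $0.00
E-reader $271.41: electronics, $175.00 or more → 9% → $24.43
Tax on electronics = $15.76 + $0.00 + $0.00 + $24.43 = $40.19

$40.19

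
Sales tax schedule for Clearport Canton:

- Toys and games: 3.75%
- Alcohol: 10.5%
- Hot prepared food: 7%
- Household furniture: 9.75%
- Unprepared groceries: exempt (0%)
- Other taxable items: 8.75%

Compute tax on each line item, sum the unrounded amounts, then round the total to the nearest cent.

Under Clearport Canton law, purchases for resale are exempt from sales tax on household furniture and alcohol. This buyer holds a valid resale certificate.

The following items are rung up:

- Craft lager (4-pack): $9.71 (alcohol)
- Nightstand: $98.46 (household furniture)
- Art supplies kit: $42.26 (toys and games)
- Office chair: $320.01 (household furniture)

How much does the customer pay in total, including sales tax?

Craft lager (4-pack) $9.71: alcohol, buyer-exempt → 0% → $0.00
Nightstand $98.46: household furniture, buyer-exempt → 0% → $0.00
Art supplies kit $42.26: toys and games → 3.75% → $1.58475
Office chair $320.01: household furniture, buyer-exempt → 0% → $0.00
Subtotal = $470.44; unrounded tax = $1.58475 → $1.58; total due = $472.02

$472.02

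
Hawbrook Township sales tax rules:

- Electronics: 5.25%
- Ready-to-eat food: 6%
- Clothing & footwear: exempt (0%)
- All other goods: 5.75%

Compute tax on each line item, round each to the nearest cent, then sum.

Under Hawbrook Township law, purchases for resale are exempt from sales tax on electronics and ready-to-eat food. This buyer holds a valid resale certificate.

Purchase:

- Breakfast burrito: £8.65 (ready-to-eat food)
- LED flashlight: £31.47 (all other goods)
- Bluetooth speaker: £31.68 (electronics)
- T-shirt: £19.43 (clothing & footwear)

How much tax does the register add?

Breakfast burrito £8.65: ready-to-eat food, buyer-exempt → 0% → £0.00
LED flashlight £31.47: all other goods → 5.75% → £1.81
Bluetooth speaker £31.68: electronics, buyer-exempt → 0% → £0.00
T-shirt £19.43: clothing & footwear → 0% → £0.00
Total tax = £1.81

£1.81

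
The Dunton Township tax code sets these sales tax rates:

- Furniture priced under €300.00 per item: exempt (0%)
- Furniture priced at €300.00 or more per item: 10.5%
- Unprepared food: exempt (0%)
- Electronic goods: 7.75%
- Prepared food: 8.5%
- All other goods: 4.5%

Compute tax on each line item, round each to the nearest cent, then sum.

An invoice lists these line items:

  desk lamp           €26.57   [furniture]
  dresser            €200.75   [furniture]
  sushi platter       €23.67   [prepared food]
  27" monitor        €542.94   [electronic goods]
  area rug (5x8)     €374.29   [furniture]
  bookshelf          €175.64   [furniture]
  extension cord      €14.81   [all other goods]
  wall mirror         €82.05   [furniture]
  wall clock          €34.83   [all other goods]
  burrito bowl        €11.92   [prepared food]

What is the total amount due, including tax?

€1574.11

Desk lamp €26.57: furniture, under €300.00 → 0% → €0.00
Dresser €200.75: furniture, under €300.00 → 0% → €0.00
Sushi platter €23.67: prepared food → 8.5% → €2.01
27" monitor €542.94: electronic goods → 7.75% → €42.08
Area rug (5x8) €374.29: furniture, €300.00 or more → 10.5% → €39.30
Bookshelf €175.64: furniture, under €300.00 → 0% → €0.00
Extension cord €14.81: all other goods → 4.5% → €0.67
Wall mirror €82.05: furniture, under €300.00 → 0% → €0.00
Wall clock €34.83: all other goods → 4.5% → €1.57
Burrito bowl €11.92: prepared food → 8.5% → €1.01
Subtotal = €1487.47; tax = €86.64; total due = €1574.11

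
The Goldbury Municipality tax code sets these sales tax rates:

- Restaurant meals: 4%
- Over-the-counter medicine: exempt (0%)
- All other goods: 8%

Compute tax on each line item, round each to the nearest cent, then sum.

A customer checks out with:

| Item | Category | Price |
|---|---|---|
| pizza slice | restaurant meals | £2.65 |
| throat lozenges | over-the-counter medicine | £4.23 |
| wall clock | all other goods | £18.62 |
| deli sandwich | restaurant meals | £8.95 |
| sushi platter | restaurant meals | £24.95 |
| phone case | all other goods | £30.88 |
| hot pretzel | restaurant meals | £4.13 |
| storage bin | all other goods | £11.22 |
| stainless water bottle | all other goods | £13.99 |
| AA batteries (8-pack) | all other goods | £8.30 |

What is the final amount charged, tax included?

Pizza slice £2.65: restaurant meals → 4% → £0.11
Throat lozenges £4.23: over-the-counter medicine → 0% → £0.00
Wall clock £18.62: all other goods → 8% → £1.49
Deli sandwich £8.95: restaurant meals → 4% → £0.36
Sushi platter £24.95: restaurant meals → 4% → £1.00
Phone case £30.88: all other goods → 8% → £2.47
Hot pretzel £4.13: restaurant meals → 4% → £0.17
Storage bin £11.22: all other goods → 8% → £0.90
Stainless water bottle £13.99: all other goods → 8% → £1.12
AA batteries (8-pack) £8.30: all other goods → 8% → £0.66
Subtotal = £127.92; tax = £8.28; total due = £136.20

£136.20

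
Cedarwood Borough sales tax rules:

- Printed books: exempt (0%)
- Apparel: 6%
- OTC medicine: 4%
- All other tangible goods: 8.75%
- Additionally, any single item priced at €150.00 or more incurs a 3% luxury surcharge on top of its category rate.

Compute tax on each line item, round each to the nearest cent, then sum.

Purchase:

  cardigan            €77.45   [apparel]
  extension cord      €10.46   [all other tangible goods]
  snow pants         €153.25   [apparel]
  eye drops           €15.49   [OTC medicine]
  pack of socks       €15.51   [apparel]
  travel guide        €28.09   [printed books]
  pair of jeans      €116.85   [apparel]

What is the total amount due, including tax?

€445.02

Cardigan €77.45: apparel → 6% → €4.65
Extension cord €10.46: all other tangible goods → 8.75% → €0.92
Snow pants €153.25: apparel → 6% + 3% surcharge = 9% → €13.79
Eye drops €15.49: OTC medicine → 4% → €0.62
Pack of socks €15.51: apparel → 6% → €0.93
Travel guide €28.09: printed books → 0% → €0.00
Pair of jeans €116.85: apparel → 6% → €7.01
Subtotal = €417.10; tax = €27.92; total due = €445.02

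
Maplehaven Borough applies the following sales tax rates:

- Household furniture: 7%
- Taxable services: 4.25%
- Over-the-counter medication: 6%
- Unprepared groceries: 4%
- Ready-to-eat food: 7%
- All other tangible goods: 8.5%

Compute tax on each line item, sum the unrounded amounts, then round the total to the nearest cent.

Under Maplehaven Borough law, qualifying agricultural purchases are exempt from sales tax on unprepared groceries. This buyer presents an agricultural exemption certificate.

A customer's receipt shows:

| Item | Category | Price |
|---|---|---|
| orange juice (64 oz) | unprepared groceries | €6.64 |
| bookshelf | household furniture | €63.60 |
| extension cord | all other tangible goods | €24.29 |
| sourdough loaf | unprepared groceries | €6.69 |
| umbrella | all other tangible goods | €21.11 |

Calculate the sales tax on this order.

Orange juice (64 oz) €6.64: unprepared groceries, buyer-exempt → 0% → €0.00
Bookshelf €63.60: household furniture → 7% → €4.452
Extension cord €24.29: all other tangible goods → 8.5% → €2.06465
Sourdough loaf €6.69: unprepared groceries, buyer-exempt → 0% → €0.00
Umbrella €21.11: all other tangible goods → 8.5% → €1.79435
Unrounded tax sum = €8.311 → €8.31

€8.31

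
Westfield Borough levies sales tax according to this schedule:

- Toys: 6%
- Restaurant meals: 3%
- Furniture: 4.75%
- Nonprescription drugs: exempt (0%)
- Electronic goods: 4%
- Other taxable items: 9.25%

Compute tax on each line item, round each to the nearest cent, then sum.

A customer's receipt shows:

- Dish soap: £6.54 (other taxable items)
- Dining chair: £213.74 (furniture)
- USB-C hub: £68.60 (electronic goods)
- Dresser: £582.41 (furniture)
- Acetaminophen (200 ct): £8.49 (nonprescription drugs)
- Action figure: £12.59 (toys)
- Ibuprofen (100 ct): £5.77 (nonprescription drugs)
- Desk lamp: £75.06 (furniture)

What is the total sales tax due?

£45.48

Dish soap £6.54: other taxable items → 9.25% → £0.60
Dining chair £213.74: furniture → 4.75% → £10.15
USB-C hub £68.60: electronic goods → 4% → £2.74
Dresser £582.41: furniture → 4.75% → £27.66
Acetaminophen (200 ct) £8.49: nonprescription drugs → 0% → £0.00
Action figure £12.59: toys → 6% → £0.76
Ibuprofen (100 ct) £5.77: nonprescription drugs → 0% → £0.00
Desk lamp £75.06: furniture → 4.75% → £3.57
Total tax = £0.60 + £10.15 + £2.74 + £27.66 + £0.76 + £3.57 = £45.48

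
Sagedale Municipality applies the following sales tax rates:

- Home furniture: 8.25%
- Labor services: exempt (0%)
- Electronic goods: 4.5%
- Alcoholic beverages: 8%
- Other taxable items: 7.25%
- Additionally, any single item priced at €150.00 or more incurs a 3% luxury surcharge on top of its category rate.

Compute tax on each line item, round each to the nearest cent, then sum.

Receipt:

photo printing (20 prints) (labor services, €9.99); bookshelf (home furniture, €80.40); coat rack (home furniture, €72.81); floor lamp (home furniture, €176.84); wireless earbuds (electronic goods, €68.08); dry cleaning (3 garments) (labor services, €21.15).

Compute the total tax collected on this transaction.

Photo printing (20 prints) €9.99: labor services → 0% → €0.00
Bookshelf €80.40: home furniture → 8.25% → €6.63
Coat rack €72.81: home furniture → 8.25% → €6.01
Floor lamp €176.84: home furniture → 8.25% + 3% surcharge = 11.25% → €19.89
Wireless earbuds €68.08: electronic goods → 4.5% → €3.06
Dry cleaning (3 garments) €21.15: labor services → 0% → €0.00
Total tax = €6.63 + €6.01 + €19.89 + €3.06 = €35.59

€35.59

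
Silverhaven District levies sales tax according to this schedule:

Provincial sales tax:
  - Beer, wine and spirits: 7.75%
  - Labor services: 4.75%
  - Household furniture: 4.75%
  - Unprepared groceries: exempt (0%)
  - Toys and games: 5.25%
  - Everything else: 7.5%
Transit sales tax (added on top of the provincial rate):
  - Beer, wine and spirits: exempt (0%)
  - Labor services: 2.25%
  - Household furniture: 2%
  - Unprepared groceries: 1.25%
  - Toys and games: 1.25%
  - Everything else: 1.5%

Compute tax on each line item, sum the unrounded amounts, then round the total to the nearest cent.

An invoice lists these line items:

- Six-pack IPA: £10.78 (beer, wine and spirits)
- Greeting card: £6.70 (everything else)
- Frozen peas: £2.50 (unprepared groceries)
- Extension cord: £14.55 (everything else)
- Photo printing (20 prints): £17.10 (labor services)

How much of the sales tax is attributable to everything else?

£1.91

Greeting card £6.70: everything else → 7.5% + 1.5% transit = 9% → £0.603
Extension cord £14.55: everything else → 7.5% + 1.5% transit = 9% → £1.3095
Tax on everything else: unrounded sum = £1.9125 → £1.91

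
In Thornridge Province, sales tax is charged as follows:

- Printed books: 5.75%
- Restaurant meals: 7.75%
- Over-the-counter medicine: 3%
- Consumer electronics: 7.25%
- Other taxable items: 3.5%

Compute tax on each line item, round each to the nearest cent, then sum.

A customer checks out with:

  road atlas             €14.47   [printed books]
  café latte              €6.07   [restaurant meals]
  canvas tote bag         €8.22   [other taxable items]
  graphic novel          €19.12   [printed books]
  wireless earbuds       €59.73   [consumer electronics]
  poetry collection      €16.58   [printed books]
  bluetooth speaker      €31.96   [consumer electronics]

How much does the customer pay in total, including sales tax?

Road atlas €14.47: printed books → 5.75% → €0.83
Café latte €6.07: restaurant meals → 7.75% → €0.47
Canvas tote bag €8.22: other taxable items → 3.5% → €0.29
Graphic novel €19.12: printed books → 5.75% → €1.10
Wireless earbuds €59.73: consumer electronics → 7.25% → €4.33
Poetry collection €16.58: printed books → 5.75% → €0.95
Bluetooth speaker €31.96: consumer electronics → 7.25% → €2.32
Subtotal = €156.15; tax = €10.29; total due = €166.44

€166.44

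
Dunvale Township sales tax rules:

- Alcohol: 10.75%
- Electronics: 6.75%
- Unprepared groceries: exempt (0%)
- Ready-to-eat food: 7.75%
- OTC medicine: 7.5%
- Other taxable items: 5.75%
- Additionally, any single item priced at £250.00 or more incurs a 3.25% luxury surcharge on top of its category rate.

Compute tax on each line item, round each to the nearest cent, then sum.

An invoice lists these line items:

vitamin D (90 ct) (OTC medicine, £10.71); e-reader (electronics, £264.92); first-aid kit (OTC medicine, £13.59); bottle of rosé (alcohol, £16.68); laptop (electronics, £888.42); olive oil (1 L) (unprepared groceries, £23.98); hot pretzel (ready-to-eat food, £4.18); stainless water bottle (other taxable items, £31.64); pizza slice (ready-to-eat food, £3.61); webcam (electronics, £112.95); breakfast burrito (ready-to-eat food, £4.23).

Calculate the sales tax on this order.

£129.31

Vitamin D (90 ct) £10.71: OTC medicine → 7.5% → £0.80
E-reader £264.92: electronics → 6.75% + 3.25% surcharge = 10% → £26.49
First-aid kit £13.59: OTC medicine → 7.5% → £1.02
Bottle of rosé £16.68: alcohol → 10.75% → £1.79
Laptop £888.42: electronics → 6.75% + 3.25% surcharge = 10% → £88.84
Olive oil (1 L) £23.98: unprepared groceries → 0% → £0.00
Hot pretzel £4.18: ready-to-eat food → 7.75% → £0.32
Stainless water bottle £31.64: other taxable items → 5.75% → £1.82
Pizza slice £3.61: ready-to-eat food → 7.75% → £0.28
Webcam £112.95: electronics → 6.75% → £7.62
Breakfast burrito £4.23: ready-to-eat food → 7.75% → £0.33
Total tax = £0.80 + £26.49 + £1.02 + £1.79 + £88.84 + £0.32 + £1.82 + £0.28 + £7.62 + £0.33 = £129.31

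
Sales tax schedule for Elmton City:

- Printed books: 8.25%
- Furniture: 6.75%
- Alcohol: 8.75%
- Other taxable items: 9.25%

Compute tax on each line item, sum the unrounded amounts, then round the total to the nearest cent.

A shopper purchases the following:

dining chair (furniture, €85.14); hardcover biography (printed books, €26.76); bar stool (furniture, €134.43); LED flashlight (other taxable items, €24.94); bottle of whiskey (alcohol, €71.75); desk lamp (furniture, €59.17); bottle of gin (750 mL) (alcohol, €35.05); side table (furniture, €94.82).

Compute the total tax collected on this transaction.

Dining chair €85.14: furniture → 6.75% → €5.74695
Hardcover biography €26.76: printed books → 8.25% → €2.2077
Bar stool €134.43: furniture → 6.75% → €9.074025
LED flashlight €24.94: other taxable items → 9.25% → €2.30695
Bottle of whiskey €71.75: alcohol → 8.75% → €6.278125
Desk lamp €59.17: furniture → 6.75% → €3.993975
Bottle of gin (750 mL) €35.05: alcohol → 8.75% → €3.066875
Side table €94.82: furniture → 6.75% → €6.40035
Unrounded tax sum = €39.07495 → €39.07

€39.07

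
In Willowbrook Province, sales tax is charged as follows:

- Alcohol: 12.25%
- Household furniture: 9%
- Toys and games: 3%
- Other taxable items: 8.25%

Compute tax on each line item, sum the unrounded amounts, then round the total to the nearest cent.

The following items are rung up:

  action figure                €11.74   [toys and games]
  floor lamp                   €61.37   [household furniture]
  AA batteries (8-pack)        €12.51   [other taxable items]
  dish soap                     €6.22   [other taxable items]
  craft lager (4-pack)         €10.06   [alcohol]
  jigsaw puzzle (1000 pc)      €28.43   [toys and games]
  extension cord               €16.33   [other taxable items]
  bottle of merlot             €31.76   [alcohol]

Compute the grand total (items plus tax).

€193.16

Action figure €11.74: toys and games → 3% → €0.3522
Floor lamp €61.37: household furniture → 9% → €5.5233
AA batteries (8-pack) €12.51: other taxable items → 8.25% → €1.032075
Dish soap €6.22: other taxable items → 8.25% → €0.51315
Craft lager (4-pack) €10.06: alcohol → 12.25% → €1.23235
Jigsaw puzzle (1000 pc) €28.43: toys and games → 3% → €0.8529
Extension cord €16.33: other taxable items → 8.25% → €1.347225
Bottle of merlot €31.76: alcohol → 12.25% → €3.8906
Subtotal = €178.42; unrounded tax = €14.7438 → €14.74; total due = €193.16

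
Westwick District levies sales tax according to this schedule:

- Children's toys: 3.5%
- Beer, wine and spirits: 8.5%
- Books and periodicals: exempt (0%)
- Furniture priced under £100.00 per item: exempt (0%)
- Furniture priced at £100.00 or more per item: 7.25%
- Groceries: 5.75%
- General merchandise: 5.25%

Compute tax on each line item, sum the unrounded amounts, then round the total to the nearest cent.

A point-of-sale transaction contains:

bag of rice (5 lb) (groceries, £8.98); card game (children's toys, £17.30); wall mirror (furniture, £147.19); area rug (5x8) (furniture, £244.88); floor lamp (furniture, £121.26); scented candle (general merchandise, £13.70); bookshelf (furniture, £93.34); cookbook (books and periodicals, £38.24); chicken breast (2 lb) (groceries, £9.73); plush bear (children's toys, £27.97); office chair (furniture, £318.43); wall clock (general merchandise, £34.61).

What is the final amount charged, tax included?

£1141.13

Bag of rice (5 lb) £8.98: groceries → 5.75% → £0.51635
Card game £17.30: children's toys → 3.5% → £0.6055
Wall mirror £147.19: furniture, £100.00 or more → 7.25% → £10.671275
Area rug (5x8) £244.88: furniture, £100.00 or more → 7.25% → £17.7538
Floor lamp £121.26: furniture, £100.00 or more → 7.25% → £8.79135
Scented candle £13.70: general merchandise → 5.25% → £0.71925
Bookshelf £93.34: furniture, under £100.00 → 0% → £0.00
Cookbook £38.24: books and periodicals → 0% → £0.00
Chicken breast (2 lb) £9.73: groceries → 5.75% → £0.559475
Plush bear £27.97: children's toys → 3.5% → £0.97895
Office chair £318.43: furniture, £100.00 or more → 7.25% → £23.086175
Wall clock £34.61: general merchandise → 5.25% → £1.817025
Subtotal = £1075.63; unrounded tax = £65.49915 → £65.50; total due = £1141.13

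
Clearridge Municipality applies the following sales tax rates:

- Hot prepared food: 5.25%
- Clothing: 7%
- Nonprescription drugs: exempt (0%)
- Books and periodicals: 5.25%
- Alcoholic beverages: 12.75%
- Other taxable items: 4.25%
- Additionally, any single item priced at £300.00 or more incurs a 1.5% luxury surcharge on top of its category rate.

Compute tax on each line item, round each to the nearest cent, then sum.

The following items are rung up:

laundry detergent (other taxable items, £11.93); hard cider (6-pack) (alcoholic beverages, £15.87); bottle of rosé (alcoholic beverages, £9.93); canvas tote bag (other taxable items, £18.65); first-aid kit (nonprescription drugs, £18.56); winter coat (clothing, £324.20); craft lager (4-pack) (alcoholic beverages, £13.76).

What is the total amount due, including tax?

£446.80

Laundry detergent £11.93: other taxable items → 4.25% → £0.51
Hard cider (6-pack) £15.87: alcoholic beverages → 12.75% → £2.02
Bottle of rosé £9.93: alcoholic beverages → 12.75% → £1.27
Canvas tote bag £18.65: other taxable items → 4.25% → £0.79
First-aid kit £18.56: nonprescription drugs → 0% → £0.00
Winter coat £324.20: clothing → 7% + 1.5% surcharge = 8.5% → £27.56
Craft lager (4-pack) £13.76: alcoholic beverages → 12.75% → £1.75
Subtotal = £412.90; tax = £33.90; total due = £446.80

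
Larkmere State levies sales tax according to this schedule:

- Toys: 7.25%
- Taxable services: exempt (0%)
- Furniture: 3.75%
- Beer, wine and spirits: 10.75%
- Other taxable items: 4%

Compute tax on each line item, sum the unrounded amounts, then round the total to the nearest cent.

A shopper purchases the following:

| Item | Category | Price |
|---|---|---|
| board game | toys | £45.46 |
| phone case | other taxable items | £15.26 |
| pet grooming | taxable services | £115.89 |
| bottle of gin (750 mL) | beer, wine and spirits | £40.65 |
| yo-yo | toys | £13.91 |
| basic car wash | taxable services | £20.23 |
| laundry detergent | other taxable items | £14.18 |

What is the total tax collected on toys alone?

£4.30

Board game £45.46: toys → 7.25% → £3.29585
Yo-yo £13.91: toys → 7.25% → £1.008475
Tax on toys: unrounded sum = £4.304325 → £4.30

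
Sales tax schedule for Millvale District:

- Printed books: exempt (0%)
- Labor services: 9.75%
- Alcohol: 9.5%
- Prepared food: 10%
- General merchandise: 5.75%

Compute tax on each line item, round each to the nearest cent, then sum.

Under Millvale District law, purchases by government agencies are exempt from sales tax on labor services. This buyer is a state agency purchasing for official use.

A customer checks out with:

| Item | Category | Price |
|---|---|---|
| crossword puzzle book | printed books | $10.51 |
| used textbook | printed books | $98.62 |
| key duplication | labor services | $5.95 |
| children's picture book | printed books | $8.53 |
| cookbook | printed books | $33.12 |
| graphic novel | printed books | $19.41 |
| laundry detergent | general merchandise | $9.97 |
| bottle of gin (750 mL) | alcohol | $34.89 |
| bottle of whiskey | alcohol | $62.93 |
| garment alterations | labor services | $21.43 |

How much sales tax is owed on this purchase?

Crossword puzzle book $10.51: printed books → 0% → $0.00
Used textbook $98.62: printed books → 0% → $0.00
Key duplication $5.95: labor services, buyer-exempt → 0% → $0.00
Children's picture book $8.53: printed books → 0% → $0.00
Cookbook $33.12: printed books → 0% → $0.00
Graphic novel $19.41: printed books → 0% → $0.00
Laundry detergent $9.97: general merchandise → 5.75% → $0.57
Bottle of gin (750 mL) $34.89: alcohol → 9.5% → $3.31
Bottle of whiskey $62.93: alcohol → 9.5% → $5.98
Garment alterations $21.43: labor services, buyer-exempt → 0% → $0.00
Total tax = $0.57 + $3.31 + $5.98 = $9.86

$9.86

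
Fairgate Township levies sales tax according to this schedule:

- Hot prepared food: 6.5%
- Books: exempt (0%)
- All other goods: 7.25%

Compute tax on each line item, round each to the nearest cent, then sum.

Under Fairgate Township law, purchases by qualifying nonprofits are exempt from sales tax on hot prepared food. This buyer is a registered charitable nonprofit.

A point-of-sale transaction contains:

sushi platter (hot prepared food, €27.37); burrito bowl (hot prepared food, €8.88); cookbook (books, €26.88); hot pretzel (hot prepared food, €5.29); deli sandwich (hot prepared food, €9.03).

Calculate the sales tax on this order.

Sushi platter €27.37: hot prepared food, buyer-exempt → 0% → €0.00
Burrito bowl €8.88: hot prepared food, buyer-exempt → 0% → €0.00
Cookbook €26.88: books → 0% → €0.00
Hot pretzel €5.29: hot prepared food, buyer-exempt → 0% → €0.00
Deli sandwich €9.03: hot prepared food, buyer-exempt → 0% → €0.00
Total tax = €0.00

€0.00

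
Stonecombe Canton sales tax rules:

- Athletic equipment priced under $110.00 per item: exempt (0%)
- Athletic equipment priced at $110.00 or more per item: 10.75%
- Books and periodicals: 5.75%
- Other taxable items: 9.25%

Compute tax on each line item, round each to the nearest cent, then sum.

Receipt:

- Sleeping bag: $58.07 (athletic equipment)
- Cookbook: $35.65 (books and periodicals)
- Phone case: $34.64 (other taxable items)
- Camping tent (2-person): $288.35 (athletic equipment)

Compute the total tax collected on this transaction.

Sleeping bag $58.07: athletic equipment, under $110.00 → 0% → $0.00
Cookbook $35.65: books and periodicals → 5.75% → $2.05
Phone case $34.64: other taxable items → 9.25% → $3.20
Camping tent (2-person) $288.35: athletic equipment, $110.00 or more → 10.75% → $31.00
Total tax = $2.05 + $3.20 + $31.00 = $36.25

$36.25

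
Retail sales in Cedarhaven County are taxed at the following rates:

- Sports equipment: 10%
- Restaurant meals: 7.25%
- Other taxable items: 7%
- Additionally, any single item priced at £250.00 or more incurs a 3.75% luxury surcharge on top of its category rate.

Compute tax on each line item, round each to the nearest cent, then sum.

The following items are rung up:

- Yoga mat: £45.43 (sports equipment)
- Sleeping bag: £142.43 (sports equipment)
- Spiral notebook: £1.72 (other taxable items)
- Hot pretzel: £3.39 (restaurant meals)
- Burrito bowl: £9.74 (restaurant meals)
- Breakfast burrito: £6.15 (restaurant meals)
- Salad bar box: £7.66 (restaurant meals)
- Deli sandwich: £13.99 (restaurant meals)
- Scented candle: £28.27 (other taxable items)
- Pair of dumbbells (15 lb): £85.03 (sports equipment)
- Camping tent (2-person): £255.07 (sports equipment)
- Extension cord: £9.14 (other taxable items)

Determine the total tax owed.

Yoga mat £45.43: sports equipment → 10% → £4.54
Sleeping bag £142.43: sports equipment → 10% → £14.24
Spiral notebook £1.72: other taxable items → 7% → £0.12
Hot pretzel £3.39: restaurant meals → 7.25% → £0.25
Burrito bowl £9.74: restaurant meals → 7.25% → £0.71
Breakfast burrito £6.15: restaurant meals → 7.25% → £0.45
Salad bar box £7.66: restaurant meals → 7.25% → £0.56
Deli sandwich £13.99: restaurant meals → 7.25% → £1.01
Scented candle £28.27: other taxable items → 7% → £1.98
Pair of dumbbells (15 lb) £85.03: sports equipment → 10% → £8.50
Camping tent (2-person) £255.07: sports equipment → 10% + 3.75% surcharge = 13.75% → £35.07
Extension cord £9.14: other taxable items → 7% → £0.64
Total tax = £4.54 + £14.24 + £0.12 + £0.25 + £0.71 + £0.45 + £0.56 + £1.01 + £1.98 + £8.50 + £35.07 + £0.64 = £68.07

£68.07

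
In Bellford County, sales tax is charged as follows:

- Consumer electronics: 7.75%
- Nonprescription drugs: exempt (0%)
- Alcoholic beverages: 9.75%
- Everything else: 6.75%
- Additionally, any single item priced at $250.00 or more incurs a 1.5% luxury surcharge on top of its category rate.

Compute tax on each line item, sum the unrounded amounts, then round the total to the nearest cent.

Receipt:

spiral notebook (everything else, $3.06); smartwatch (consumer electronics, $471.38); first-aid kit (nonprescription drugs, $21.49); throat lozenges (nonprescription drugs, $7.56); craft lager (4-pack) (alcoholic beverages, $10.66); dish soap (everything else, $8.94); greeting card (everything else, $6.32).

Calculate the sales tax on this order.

$45.88

Spiral notebook $3.06: everything else → 6.75% → $0.20655
Smartwatch $471.38: consumer electronics → 7.75% + 1.5% surcharge = 9.25% → $43.60265
First-aid kit $21.49: nonprescription drugs → 0% → $0.00
Throat lozenges $7.56: nonprescription drugs → 0% → $0.00
Craft lager (4-pack) $10.66: alcoholic beverages → 9.75% → $1.03935
Dish soap $8.94: everything else → 6.75% → $0.60345
Greeting card $6.32: everything else → 6.75% → $0.4266
Unrounded tax sum = $45.8786 → $45.88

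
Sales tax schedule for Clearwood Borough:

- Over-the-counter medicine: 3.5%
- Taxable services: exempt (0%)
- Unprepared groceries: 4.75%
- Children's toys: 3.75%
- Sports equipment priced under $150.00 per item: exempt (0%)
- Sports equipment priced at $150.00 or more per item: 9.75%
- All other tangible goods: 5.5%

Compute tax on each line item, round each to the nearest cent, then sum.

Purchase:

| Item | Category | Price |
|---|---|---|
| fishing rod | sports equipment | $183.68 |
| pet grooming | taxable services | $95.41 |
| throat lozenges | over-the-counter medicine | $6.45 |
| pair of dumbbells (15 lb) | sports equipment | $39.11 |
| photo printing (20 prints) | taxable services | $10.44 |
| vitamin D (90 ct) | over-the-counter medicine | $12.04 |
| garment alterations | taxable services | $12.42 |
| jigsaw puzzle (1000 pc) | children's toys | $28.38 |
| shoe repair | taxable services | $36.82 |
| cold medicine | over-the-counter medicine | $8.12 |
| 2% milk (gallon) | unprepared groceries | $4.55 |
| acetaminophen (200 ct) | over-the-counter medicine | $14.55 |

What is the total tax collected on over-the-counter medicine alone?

$1.44

Throat lozenges $6.45: over-the-counter medicine → 3.5% → $0.23
Vitamin D (90 ct) $12.04: over-the-counter medicine → 3.5% → $0.42
Cold medicine $8.12: over-the-counter medicine → 3.5% → $0.28
Acetaminophen (200 ct) $14.55: over-the-counter medicine → 3.5% → $0.51
Tax on over-the-counter medicine = $0.23 + $0.42 + $0.28 + $0.51 = $1.44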